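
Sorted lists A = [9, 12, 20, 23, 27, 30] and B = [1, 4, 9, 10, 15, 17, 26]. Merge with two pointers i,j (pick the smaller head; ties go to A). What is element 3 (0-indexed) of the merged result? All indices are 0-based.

[i=0,j=0] A[i]=9>B[j]=1 take 1 → j++
[i=0,j=1] A[i]=9>B[j]=4 take 4 → j++
[i=0,j=2] A[i]=9<=B[j]=9 take 9 → i++
[i=1,j=2] A[i]=12>B[j]=9 take 9 → j++
[i=1,j=3] A[i]=12>B[j]=10 take 10 → j++
[i=1,j=4] A[i]=12<=B[j]=15 take 12 → i++
[i=2,j=4] A[i]=20>B[j]=15 take 15 → j++
[i=2,j=5] A[i]=20>B[j]=17 take 17 → j++
[i=2,j=6] A[i]=20<=B[j]=26 take 20 → i++
[i=3,j=6] A[i]=23<=B[j]=26 take 23 → i++
[i=4,j=6] A[i]=27>B[j]=26 take 26 → j++
[i=4,j=7] B done, take A[i]=27 → i++
[i=5,j=7] B done, take A[i]=30 → i++

merged[3] = 9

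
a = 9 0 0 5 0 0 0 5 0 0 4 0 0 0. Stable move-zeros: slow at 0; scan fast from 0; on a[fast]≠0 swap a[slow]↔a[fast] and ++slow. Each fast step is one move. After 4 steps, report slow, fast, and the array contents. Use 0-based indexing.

slow=2, fast=4, a=[9, 5, 0, 0, 0, 0, 0, 5, 0, 0, 4, 0, 0, 0]

(s=0,f=0) a[fast]=9≠0 swap→a[0]=9 → slow++,fast++
(s=1,f=1) a[fast]=0 → fast++
(s=1,f=2) a[fast]=0 → fast++
(s=1,f=3) a[fast]=5≠0 swap→a[1]=5 → slow++,fast++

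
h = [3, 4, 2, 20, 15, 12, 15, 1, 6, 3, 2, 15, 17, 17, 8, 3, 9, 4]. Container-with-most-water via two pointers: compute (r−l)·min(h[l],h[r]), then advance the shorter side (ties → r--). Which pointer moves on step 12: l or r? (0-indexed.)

l=0 r=17: min(3,4)*17=51 best=51 *, l++
l=1 r=17: min(4,4)*16=64 best=64 *, r--
l=1 r=16: min(4,9)*15=60 best=64, l++
l=2 r=16: min(2,9)*14=28 best=64, l++
l=3 r=16: min(20,9)*13=117 best=117 *, r--
l=3 r=15: min(20,3)*12=36 best=117, r--
l=3 r=14: min(20,8)*11=88 best=117, r--
l=3 r=13: min(20,17)*10=170 best=170 *, r--
l=3 r=12: min(20,17)*9=153 best=170, r--
l=3 r=11: min(20,15)*8=120 best=170, r--
l=3 r=10: min(20,2)*7=14 best=170, r--
l=3 r=9: min(20,3)*6=18 best=170, r--

r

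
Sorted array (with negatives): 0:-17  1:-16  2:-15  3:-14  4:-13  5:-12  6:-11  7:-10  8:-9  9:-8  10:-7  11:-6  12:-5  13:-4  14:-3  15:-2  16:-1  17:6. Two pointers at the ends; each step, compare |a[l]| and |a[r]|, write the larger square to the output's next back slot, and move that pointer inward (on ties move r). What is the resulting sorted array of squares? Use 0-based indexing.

[1, 4, 9, 16, 25, 36, 36, 49, 64, 81, 100, 121, 144, 169, 196, 225, 256, 289]

l=0 r=17: |-17|>|6| out[17]=289, l++
l=1 r=17: |-16|>|6| out[16]=256, l++
l=2 r=17: |-15|>|6| out[15]=225, l++
l=3 r=17: |-14|>|6| out[14]=196, l++
l=4 r=17: |-13|>|6| out[13]=169, l++
l=5 r=17: |-12|>|6| out[12]=144, l++
l=6 r=17: |-11|>|6| out[11]=121, l++
l=7 r=17: |-10|>|6| out[10]=100, l++
l=8 r=17: |-9|>|6| out[9]=81, l++
l=9 r=17: |-8|>|6| out[8]=64, l++
l=10 r=17: |-7|>|6| out[7]=49, l++
l=11 r=17: |-6|<=|6| out[6]=36, r--
l=11 r=16: |-6|>|-1| out[5]=36, l++
l=12 r=16: |-5|>|-1| out[4]=25, l++
l=13 r=16: |-4|>|-1| out[3]=16, l++
l=14 r=16: |-3|>|-1| out[2]=9, l++
l=15 r=16: |-2|>|-1| out[1]=4, l++
l=16 r=16: |-1|<=|-1| out[0]=1, r--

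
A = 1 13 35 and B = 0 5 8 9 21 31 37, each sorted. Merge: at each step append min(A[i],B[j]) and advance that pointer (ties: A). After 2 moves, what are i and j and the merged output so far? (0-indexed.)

[i=0,j=0] A[i]=1>B[j]=0 take 0 → j++
[i=0,j=1] A[i]=1<=B[j]=5 take 1 → i++

i=1, j=1, merged so far=[0, 1]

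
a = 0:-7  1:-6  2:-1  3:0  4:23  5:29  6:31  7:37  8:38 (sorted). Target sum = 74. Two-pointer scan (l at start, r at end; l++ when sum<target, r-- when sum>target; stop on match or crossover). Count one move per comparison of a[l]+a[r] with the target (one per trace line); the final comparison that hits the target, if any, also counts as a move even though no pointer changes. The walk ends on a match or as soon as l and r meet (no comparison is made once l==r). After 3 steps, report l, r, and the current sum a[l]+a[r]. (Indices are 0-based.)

[0,8] -7+38=31 <74 → l++
[1,8] -6+38=32 <74 → l++
[2,8] -1+38=37 <74 → l++

l=3, r=8, sum=38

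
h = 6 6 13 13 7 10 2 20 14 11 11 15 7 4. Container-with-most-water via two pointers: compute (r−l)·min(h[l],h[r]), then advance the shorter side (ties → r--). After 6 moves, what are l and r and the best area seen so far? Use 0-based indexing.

l=0 r=13: min(6,4)*13=52 best=52 *, r--
l=0 r=12: min(6,7)*12=72 best=72 *, l++
l=1 r=12: min(6,7)*11=66 best=72, l++
l=2 r=12: min(13,7)*10=70 best=72, r--
l=2 r=11: min(13,15)*9=117 best=117 *, l++
l=3 r=11: min(13,15)*8=104 best=117, l++

l=4, r=11, best area=117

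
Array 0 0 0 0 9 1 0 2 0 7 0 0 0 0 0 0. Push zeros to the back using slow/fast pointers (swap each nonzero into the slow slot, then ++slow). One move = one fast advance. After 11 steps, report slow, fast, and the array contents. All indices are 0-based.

slow=4, fast=11, a=[9, 1, 2, 7, 0, 0, 0, 0, 0, 0, 0, 0, 0, 0, 0, 0]

(s=0,f=0) a[fast]=0 → fast++
(s=0,f=1) a[fast]=0 → fast++
(s=0,f=2) a[fast]=0 → fast++
(s=0,f=3) a[fast]=0 → fast++
(s=0,f=4) a[fast]=9≠0 swap→a[0]=9 → slow++,fast++
(s=1,f=5) a[fast]=1≠0 swap→a[1]=1 → slow++,fast++
(s=2,f=6) a[fast]=0 → fast++
(s=2,f=7) a[fast]=2≠0 swap→a[2]=2 → slow++,fast++
(s=3,f=8) a[fast]=0 → fast++
(s=3,f=9) a[fast]=7≠0 swap→a[3]=7 → slow++,fast++
(s=4,f=10) a[fast]=0 → fast++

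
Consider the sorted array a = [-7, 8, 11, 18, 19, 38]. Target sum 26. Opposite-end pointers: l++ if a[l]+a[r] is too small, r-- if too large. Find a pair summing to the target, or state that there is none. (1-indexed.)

l=1 r=6: -7+38=31 >26, r--
l=1 r=5: -7+19=12 <26, l++
l=2 r=5: 8+19=27 >26, r--
l=2 r=4: 8+18=26, found

(8, 18)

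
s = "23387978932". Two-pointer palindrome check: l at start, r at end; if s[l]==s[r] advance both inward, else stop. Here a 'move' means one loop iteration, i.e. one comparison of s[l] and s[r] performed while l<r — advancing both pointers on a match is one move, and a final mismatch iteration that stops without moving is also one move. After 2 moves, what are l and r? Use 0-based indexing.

l=2, r=8

[0,10] '2'=='2' → l++,r--
[1,9] '3'=='3' → l++,r--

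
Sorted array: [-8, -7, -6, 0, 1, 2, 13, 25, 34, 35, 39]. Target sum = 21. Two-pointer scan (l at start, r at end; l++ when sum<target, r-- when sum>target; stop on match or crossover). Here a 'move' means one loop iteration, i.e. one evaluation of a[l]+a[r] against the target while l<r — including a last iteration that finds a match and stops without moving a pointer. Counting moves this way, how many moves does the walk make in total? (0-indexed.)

10 moves

l=0 r=10: -8+39=31 >21, r--
l=0 r=9: -8+35=27 >21, r--
l=0 r=8: -8+34=26 >21, r--
l=0 r=7: -8+25=17 <21, l++
l=1 r=7: -7+25=18 <21, l++
l=2 r=7: -6+25=19 <21, l++
l=3 r=7: 0+25=25 >21, r--
l=3 r=6: 0+13=13 <21, l++
l=4 r=6: 1+13=14 <21, l++
l=5 r=6: 2+13=15 <21, l++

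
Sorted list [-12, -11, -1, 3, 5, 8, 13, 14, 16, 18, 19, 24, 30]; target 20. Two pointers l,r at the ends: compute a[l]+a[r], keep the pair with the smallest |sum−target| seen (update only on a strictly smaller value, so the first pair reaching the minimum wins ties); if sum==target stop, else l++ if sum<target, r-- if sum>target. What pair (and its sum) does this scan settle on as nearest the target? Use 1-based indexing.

l=1 r=13: -12+30=18 d=2 *, l++
l=2 r=13: -11+30=19 d=1 *, l++
l=3 r=13: -1+30=29 d=9, r--
l=3 r=12: -1+24=23 d=3, r--
l=3 r=11: -1+19=18 d=2, l++
l=4 r=11: 3+19=22 d=2, r--
l=4 r=10: 3+18=21 d=1, r--
l=4 r=9: 3+16=19 d=1, l++
l=5 r=9: 5+16=21 d=1, r--
l=5 r=8: 5+14=19 d=1, l++
l=6 r=8: 8+14=22 d=2, r--
l=6 r=7: 8+13=21 d=1, r--

pair (-11, 30) with sum 19 (|Δ|=1)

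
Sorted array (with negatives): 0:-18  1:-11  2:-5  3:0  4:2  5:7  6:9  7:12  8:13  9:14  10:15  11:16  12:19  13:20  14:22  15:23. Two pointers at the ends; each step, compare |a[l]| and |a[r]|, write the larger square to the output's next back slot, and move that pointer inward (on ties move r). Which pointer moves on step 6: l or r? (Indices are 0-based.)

r

l=0 r=15: |-18|<=|23| out[15]=529, r--
l=0 r=14: |-18|<=|22| out[14]=484, r--
l=0 r=13: |-18|<=|20| out[13]=400, r--
l=0 r=12: |-18|<=|19| out[12]=361, r--
l=0 r=11: |-18|>|16| out[11]=324, l++
l=1 r=11: |-11|<=|16| out[10]=256, r--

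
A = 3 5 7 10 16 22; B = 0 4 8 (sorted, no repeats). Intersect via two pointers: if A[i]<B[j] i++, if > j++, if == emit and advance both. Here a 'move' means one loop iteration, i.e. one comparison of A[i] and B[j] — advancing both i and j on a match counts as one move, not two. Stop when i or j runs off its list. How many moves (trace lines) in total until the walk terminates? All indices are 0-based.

6 moves

[i=0,j=0] 3>0 → j++
[i=0,j=1] 3<4 → i++
[i=1,j=1] 5>4 → j++
[i=1,j=2] 5<8 → i++
[i=2,j=2] 7<8 → i++
[i=3,j=2] 10>8 → j++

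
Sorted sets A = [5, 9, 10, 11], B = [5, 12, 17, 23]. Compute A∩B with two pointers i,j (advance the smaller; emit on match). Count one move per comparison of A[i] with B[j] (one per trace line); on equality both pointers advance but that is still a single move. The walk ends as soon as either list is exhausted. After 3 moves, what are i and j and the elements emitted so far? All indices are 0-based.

[i=0,j=0] 5==5 emit → i++,j++
[i=1,j=1] 9<12 → i++
[i=2,j=1] 10<12 → i++

i=3, j=1, emitted=[5]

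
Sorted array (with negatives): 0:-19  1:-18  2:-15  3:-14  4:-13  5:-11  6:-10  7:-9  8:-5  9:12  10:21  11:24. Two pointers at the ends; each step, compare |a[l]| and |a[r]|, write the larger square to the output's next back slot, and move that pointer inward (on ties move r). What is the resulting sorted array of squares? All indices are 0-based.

[25, 81, 100, 121, 144, 169, 196, 225, 324, 361, 441, 576]

l=0 r=11: |-19|<=|24| out[11]=576, r--
l=0 r=10: |-19|<=|21| out[10]=441, r--
l=0 r=9: |-19|>|12| out[9]=361, l++
l=1 r=9: |-18|>|12| out[8]=324, l++
l=2 r=9: |-15|>|12| out[7]=225, l++
l=3 r=9: |-14|>|12| out[6]=196, l++
l=4 r=9: |-13|>|12| out[5]=169, l++
l=5 r=9: |-11|<=|12| out[4]=144, r--
l=5 r=8: |-11|>|-5| out[3]=121, l++
l=6 r=8: |-10|>|-5| out[2]=100, l++
l=7 r=8: |-9|>|-5| out[1]=81, l++
l=8 r=8: |-5|<=|-5| out[0]=25, r--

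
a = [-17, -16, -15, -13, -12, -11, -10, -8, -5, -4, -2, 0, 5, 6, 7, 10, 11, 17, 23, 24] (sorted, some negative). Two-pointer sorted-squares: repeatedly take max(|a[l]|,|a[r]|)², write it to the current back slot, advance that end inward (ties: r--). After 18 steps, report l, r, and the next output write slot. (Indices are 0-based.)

[0,19] |-17|<=|24| out[19]=576 → r--
[0,18] |-17|<=|23| out[18]=529 → r--
[0,17] |-17|<=|17| out[17]=289 → r--
[0,16] |-17|>|11| out[16]=289 → l++
[1,16] |-16|>|11| out[15]=256 → l++
[2,16] |-15|>|11| out[14]=225 → l++
[3,16] |-13|>|11| out[13]=169 → l++
[4,16] |-12|>|11| out[12]=144 → l++
[5,16] |-11|<=|11| out[11]=121 → r--
[5,15] |-11|>|10| out[10]=121 → l++
[6,15] |-10|<=|10| out[9]=100 → r--
[6,14] |-10|>|7| out[8]=100 → l++
[7,14] |-8|>|7| out[7]=64 → l++
[8,14] |-5|<=|7| out[6]=49 → r--
[8,13] |-5|<=|6| out[5]=36 → r--
[8,12] |-5|<=|5| out[4]=25 → r--
[8,11] |-5|>|0| out[3]=25 → l++
[9,11] |-4|>|0| out[2]=16 → l++

l=10, r=11, next write slot=1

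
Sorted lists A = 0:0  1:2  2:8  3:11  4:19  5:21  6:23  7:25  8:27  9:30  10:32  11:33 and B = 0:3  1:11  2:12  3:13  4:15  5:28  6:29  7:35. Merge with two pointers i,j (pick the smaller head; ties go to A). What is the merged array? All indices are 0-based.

i=0 j=0: A[i]=0<=B[j]=3 take 0, i++
i=1 j=0: A[i]=2<=B[j]=3 take 2, i++
i=2 j=0: A[i]=8>B[j]=3 take 3, j++
i=2 j=1: A[i]=8<=B[j]=11 take 8, i++
i=3 j=1: A[i]=11<=B[j]=11 take 11, i++
i=4 j=1: A[i]=19>B[j]=11 take 11, j++
i=4 j=2: A[i]=19>B[j]=12 take 12, j++
i=4 j=3: A[i]=19>B[j]=13 take 13, j++
i=4 j=4: A[i]=19>B[j]=15 take 15, j++
i=4 j=5: A[i]=19<=B[j]=28 take 19, i++
i=5 j=5: A[i]=21<=B[j]=28 take 21, i++
i=6 j=5: A[i]=23<=B[j]=28 take 23, i++
i=7 j=5: A[i]=25<=B[j]=28 take 25, i++
i=8 j=5: A[i]=27<=B[j]=28 take 27, i++
i=9 j=5: A[i]=30>B[j]=28 take 28, j++
i=9 j=6: A[i]=30>B[j]=29 take 29, j++
i=9 j=7: A[i]=30<=B[j]=35 take 30, i++
i=10 j=7: A[i]=32<=B[j]=35 take 32, i++
i=11 j=7: A[i]=33<=B[j]=35 take 33, i++
i=12 j=7: A done, take B[j]=35, j++

[0, 2, 3, 8, 11, 11, 12, 13, 15, 19, 21, 23, 25, 27, 28, 29, 30, 32, 33, 35]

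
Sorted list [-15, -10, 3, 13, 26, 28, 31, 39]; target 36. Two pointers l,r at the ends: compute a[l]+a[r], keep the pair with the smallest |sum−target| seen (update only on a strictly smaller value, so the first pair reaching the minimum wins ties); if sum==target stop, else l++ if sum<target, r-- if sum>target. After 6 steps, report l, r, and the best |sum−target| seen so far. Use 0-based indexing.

l=0 r=7: -15+39=24 d=12 *, l++
l=1 r=7: -10+39=29 d=7 *, l++
l=2 r=7: 3+39=42 d=6 *, r--
l=2 r=6: 3+31=34 d=2 *, l++
l=3 r=6: 13+31=44 d=8, r--
l=3 r=5: 13+28=41 d=5, r--

l=3, r=4, best |Δ|=2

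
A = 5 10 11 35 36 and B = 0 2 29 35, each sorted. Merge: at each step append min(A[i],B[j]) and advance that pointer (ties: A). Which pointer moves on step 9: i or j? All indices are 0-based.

i=0 j=0: A[i]=5>B[j]=0 take 0, j++
i=0 j=1: A[i]=5>B[j]=2 take 2, j++
i=0 j=2: A[i]=5<=B[j]=29 take 5, i++
i=1 j=2: A[i]=10<=B[j]=29 take 10, i++
i=2 j=2: A[i]=11<=B[j]=29 take 11, i++
i=3 j=2: A[i]=35>B[j]=29 take 29, j++
i=3 j=3: A[i]=35<=B[j]=35 take 35, i++
i=4 j=3: A[i]=36>B[j]=35 take 35, j++
i=4 j=4: B done, take A[i]=36, i++

i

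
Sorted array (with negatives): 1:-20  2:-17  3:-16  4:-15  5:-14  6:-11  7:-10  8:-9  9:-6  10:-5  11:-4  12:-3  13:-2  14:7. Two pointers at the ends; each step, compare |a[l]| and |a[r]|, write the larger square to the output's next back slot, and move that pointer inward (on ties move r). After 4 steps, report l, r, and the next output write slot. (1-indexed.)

l=1 r=14: |-20|>|7| out[14]=400, l++
l=2 r=14: |-17|>|7| out[13]=289, l++
l=3 r=14: |-16|>|7| out[12]=256, l++
l=4 r=14: |-15|>|7| out[11]=225, l++

l=5, r=14, next write slot=10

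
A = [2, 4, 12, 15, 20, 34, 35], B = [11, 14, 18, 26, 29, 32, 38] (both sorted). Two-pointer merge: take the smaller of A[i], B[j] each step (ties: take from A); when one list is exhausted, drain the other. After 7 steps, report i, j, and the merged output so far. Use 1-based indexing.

i=1 j=1: A[i]=2<=B[j]=11 take 2, i++
i=2 j=1: A[i]=4<=B[j]=11 take 4, i++
i=3 j=1: A[i]=12>B[j]=11 take 11, j++
i=3 j=2: A[i]=12<=B[j]=14 take 12, i++
i=4 j=2: A[i]=15>B[j]=14 take 14, j++
i=4 j=3: A[i]=15<=B[j]=18 take 15, i++
i=5 j=3: A[i]=20>B[j]=18 take 18, j++

i=5, j=4, merged so far=[2, 4, 11, 12, 14, 15, 18]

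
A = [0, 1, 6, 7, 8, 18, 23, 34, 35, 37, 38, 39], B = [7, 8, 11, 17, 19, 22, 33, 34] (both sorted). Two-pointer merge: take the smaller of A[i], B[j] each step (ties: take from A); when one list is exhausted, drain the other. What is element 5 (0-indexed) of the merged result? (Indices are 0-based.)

i=0 j=0: A[i]=0<=B[j]=7 take 0, i++
i=1 j=0: A[i]=1<=B[j]=7 take 1, i++
i=2 j=0: A[i]=6<=B[j]=7 take 6, i++
i=3 j=0: A[i]=7<=B[j]=7 take 7, i++
i=4 j=0: A[i]=8>B[j]=7 take 7, j++
i=4 j=1: A[i]=8<=B[j]=8 take 8, i++
i=5 j=1: A[i]=18>B[j]=8 take 8, j++
i=5 j=2: A[i]=18>B[j]=11 take 11, j++
i=5 j=3: A[i]=18>B[j]=17 take 17, j++
i=5 j=4: A[i]=18<=B[j]=19 take 18, i++
i=6 j=4: A[i]=23>B[j]=19 take 19, j++
i=6 j=5: A[i]=23>B[j]=22 take 22, j++
i=6 j=6: A[i]=23<=B[j]=33 take 23, i++
i=7 j=6: A[i]=34>B[j]=33 take 33, j++
i=7 j=7: A[i]=34<=B[j]=34 take 34, i++
i=8 j=7: A[i]=35>B[j]=34 take 34, j++
i=8 j=8: B done, take A[i]=35, i++
i=9 j=8: B done, take A[i]=37, i++
i=10 j=8: B done, take A[i]=38, i++
i=11 j=8: B done, take A[i]=39, i++

merged[5] = 8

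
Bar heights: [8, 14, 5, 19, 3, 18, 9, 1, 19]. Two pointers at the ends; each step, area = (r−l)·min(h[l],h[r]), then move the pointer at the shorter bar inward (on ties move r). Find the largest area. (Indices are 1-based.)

[1,9] min(8,19)*8=64 best=64 * → l++
[2,9] min(14,19)*7=98 best=98 * → l++
[3,9] min(5,19)*6=30 best=98 → l++
[4,9] min(19,19)*5=95 best=98 → r--
[4,8] min(19,1)*4=4 best=98 → r--
[4,7] min(19,9)*3=27 best=98 → r--
[4,6] min(19,18)*2=36 best=98 → r--
[4,5] min(19,3)*1=3 best=98 → r--

max area = 98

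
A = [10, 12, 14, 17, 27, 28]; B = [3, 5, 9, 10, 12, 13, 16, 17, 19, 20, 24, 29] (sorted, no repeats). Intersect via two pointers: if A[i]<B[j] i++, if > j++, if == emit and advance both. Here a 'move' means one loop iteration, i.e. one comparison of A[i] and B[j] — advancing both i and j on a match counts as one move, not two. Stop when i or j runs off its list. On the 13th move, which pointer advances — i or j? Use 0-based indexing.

i=0 j=0: 10>3, j++
i=0 j=1: 10>5, j++
i=0 j=2: 10>9, j++
i=0 j=3: 10==10 emit, i++,j++
i=1 j=4: 12==12 emit, i++,j++
i=2 j=5: 14>13, j++
i=2 j=6: 14<16, i++
i=3 j=6: 17>16, j++
i=3 j=7: 17==17 emit, i++,j++
i=4 j=8: 27>19, j++
i=4 j=9: 27>20, j++
i=4 j=10: 27>24, j++
i=4 j=11: 27<29, i++

i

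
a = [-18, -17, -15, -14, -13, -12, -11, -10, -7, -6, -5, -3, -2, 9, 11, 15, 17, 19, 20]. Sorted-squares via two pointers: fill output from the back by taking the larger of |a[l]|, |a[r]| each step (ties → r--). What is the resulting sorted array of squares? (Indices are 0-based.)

[4, 9, 25, 36, 49, 81, 100, 121, 121, 144, 169, 196, 225, 225, 289, 289, 324, 361, 400]

[0,18] |-18|<=|20| out[18]=400 → r--
[0,17] |-18|<=|19| out[17]=361 → r--
[0,16] |-18|>|17| out[16]=324 → l++
[1,16] |-17|<=|17| out[15]=289 → r--
[1,15] |-17|>|15| out[14]=289 → l++
[2,15] |-15|<=|15| out[13]=225 → r--
[2,14] |-15|>|11| out[12]=225 → l++
[3,14] |-14|>|11| out[11]=196 → l++
[4,14] |-13|>|11| out[10]=169 → l++
[5,14] |-12|>|11| out[9]=144 → l++
[6,14] |-11|<=|11| out[8]=121 → r--
[6,13] |-11|>|9| out[7]=121 → l++
[7,13] |-10|>|9| out[6]=100 → l++
[8,13] |-7|<=|9| out[5]=81 → r--
[8,12] |-7|>|-2| out[4]=49 → l++
[9,12] |-6|>|-2| out[3]=36 → l++
[10,12] |-5|>|-2| out[2]=25 → l++
[11,12] |-3|>|-2| out[1]=9 → l++
[12,12] |-2|<=|-2| out[0]=4 → r--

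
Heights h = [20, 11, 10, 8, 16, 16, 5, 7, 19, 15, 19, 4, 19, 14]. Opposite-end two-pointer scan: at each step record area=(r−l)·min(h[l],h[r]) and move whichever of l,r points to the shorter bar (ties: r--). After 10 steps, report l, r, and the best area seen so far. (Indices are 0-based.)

l=0 r=13: min(20,14)*13=182 best=182 *, r--
l=0 r=12: min(20,19)*12=228 best=228 *, r--
l=0 r=11: min(20,4)*11=44 best=228, r--
l=0 r=10: min(20,19)*10=190 best=228, r--
l=0 r=9: min(20,15)*9=135 best=228, r--
l=0 r=8: min(20,19)*8=152 best=228, r--
l=0 r=7: min(20,7)*7=49 best=228, r--
l=0 r=6: min(20,5)*6=30 best=228, r--
l=0 r=5: min(20,16)*5=80 best=228, r--
l=0 r=4: min(20,16)*4=64 best=228, r--

l=0, r=3, best area=228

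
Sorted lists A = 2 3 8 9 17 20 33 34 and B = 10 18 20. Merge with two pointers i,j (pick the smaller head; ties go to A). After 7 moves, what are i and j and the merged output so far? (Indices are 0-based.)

[i=0,j=0] A[i]=2<=B[j]=10 take 2 → i++
[i=1,j=0] A[i]=3<=B[j]=10 take 3 → i++
[i=2,j=0] A[i]=8<=B[j]=10 take 8 → i++
[i=3,j=0] A[i]=9<=B[j]=10 take 9 → i++
[i=4,j=0] A[i]=17>B[j]=10 take 10 → j++
[i=4,j=1] A[i]=17<=B[j]=18 take 17 → i++
[i=5,j=1] A[i]=20>B[j]=18 take 18 → j++

i=5, j=2, merged so far=[2, 3, 8, 9, 10, 17, 18]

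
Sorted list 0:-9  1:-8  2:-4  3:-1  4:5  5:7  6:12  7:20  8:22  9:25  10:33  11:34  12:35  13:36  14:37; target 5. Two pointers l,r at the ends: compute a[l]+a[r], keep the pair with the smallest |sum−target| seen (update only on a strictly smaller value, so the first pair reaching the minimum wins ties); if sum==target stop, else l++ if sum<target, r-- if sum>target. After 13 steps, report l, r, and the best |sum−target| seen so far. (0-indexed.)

[0,14] -9+37=28 d=23 * → r--
[0,13] -9+36=27 d=22 * → r--
[0,12] -9+35=26 d=21 * → r--
[0,11] -9+34=25 d=20 * → r--
[0,10] -9+33=24 d=19 * → r--
[0,9] -9+25=16 d=11 * → r--
[0,8] -9+22=13 d=8 * → r--
[0,7] -9+20=11 d=6 * → r--
[0,6] -9+12=3 d=2 * → l++
[1,6] -8+12=4 d=1 * → l++
[2,6] -4+12=8 d=3 → r--
[2,5] -4+7=3 d=2 → l++
[3,5] -1+7=6 d=1 → r--

l=3, r=4, best |Δ|=1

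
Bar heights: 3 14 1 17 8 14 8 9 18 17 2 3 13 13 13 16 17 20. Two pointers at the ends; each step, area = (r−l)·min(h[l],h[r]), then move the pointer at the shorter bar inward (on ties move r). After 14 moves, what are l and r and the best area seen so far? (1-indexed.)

l=15, r=18, best area=238

l=1 r=18: min(3,20)*17=51 best=51 *, l++
l=2 r=18: min(14,20)*16=224 best=224 *, l++
l=3 r=18: min(1,20)*15=15 best=224, l++
l=4 r=18: min(17,20)*14=238 best=238 *, l++
l=5 r=18: min(8,20)*13=104 best=238, l++
l=6 r=18: min(14,20)*12=168 best=238, l++
l=7 r=18: min(8,20)*11=88 best=238, l++
l=8 r=18: min(9,20)*10=90 best=238, l++
l=9 r=18: min(18,20)*9=162 best=238, l++
l=10 r=18: min(17,20)*8=136 best=238, l++
l=11 r=18: min(2,20)*7=14 best=238, l++
l=12 r=18: min(3,20)*6=18 best=238, l++
l=13 r=18: min(13,20)*5=65 best=238, l++
l=14 r=18: min(13,20)*4=52 best=238, l++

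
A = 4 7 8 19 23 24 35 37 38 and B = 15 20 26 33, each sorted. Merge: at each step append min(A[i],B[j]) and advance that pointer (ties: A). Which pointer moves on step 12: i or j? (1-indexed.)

i

[i=1,j=1] A[i]=4<=B[j]=15 take 4 → i++
[i=2,j=1] A[i]=7<=B[j]=15 take 7 → i++
[i=3,j=1] A[i]=8<=B[j]=15 take 8 → i++
[i=4,j=1] A[i]=19>B[j]=15 take 15 → j++
[i=4,j=2] A[i]=19<=B[j]=20 take 19 → i++
[i=5,j=2] A[i]=23>B[j]=20 take 20 → j++
[i=5,j=3] A[i]=23<=B[j]=26 take 23 → i++
[i=6,j=3] A[i]=24<=B[j]=26 take 24 → i++
[i=7,j=3] A[i]=35>B[j]=26 take 26 → j++
[i=7,j=4] A[i]=35>B[j]=33 take 33 → j++
[i=7,j=5] B done, take A[i]=35 → i++
[i=8,j=5] B done, take A[i]=37 → i++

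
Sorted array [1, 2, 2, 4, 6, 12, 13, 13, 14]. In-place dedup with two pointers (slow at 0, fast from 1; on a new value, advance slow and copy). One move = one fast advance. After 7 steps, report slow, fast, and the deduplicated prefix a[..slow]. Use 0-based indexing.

(s=0,f=1) a[fast]=2≠a[slow]=1 write a[1]=2 → slow++,fast++
(s=1,f=2) a[fast]=2=a[slow] dup → fast++
(s=1,f=3) a[fast]=4≠a[slow]=2 write a[2]=4 → slow++,fast++
(s=2,f=4) a[fast]=6≠a[slow]=4 write a[3]=6 → slow++,fast++
(s=3,f=5) a[fast]=12≠a[slow]=6 write a[4]=12 → slow++,fast++
(s=4,f=6) a[fast]=13≠a[slow]=12 write a[5]=13 → slow++,fast++
(s=5,f=7) a[fast]=13=a[slow] dup → fast++

slow=5, fast=8, prefix=[1, 2, 4, 6, 12, 13]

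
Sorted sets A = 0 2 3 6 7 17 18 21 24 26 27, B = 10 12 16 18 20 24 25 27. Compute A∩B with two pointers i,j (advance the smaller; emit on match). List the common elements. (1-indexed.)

intersection = [18, 24, 27]

i=1 j=1: 0<10, i++
i=2 j=1: 2<10, i++
i=3 j=1: 3<10, i++
i=4 j=1: 6<10, i++
i=5 j=1: 7<10, i++
i=6 j=1: 17>10, j++
i=6 j=2: 17>12, j++
i=6 j=3: 17>16, j++
i=6 j=4: 17<18, i++
i=7 j=4: 18==18 emit, i++,j++
i=8 j=5: 21>20, j++
i=8 j=6: 21<24, i++
i=9 j=6: 24==24 emit, i++,j++
i=10 j=7: 26>25, j++
i=10 j=8: 26<27, i++
i=11 j=8: 27==27 emit, i++,j++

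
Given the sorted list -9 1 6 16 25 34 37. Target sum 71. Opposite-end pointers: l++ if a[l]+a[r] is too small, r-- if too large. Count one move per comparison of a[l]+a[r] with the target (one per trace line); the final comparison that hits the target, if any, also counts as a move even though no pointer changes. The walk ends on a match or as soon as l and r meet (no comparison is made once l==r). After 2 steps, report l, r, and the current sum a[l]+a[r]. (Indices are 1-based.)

l=1 r=7: -9+37=28 <71, l++
l=2 r=7: 1+37=38 <71, l++

l=3, r=7, sum=43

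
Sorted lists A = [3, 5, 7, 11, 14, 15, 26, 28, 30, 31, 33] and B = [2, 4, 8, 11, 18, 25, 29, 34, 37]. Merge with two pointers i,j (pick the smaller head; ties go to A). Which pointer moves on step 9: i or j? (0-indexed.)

i

i=0 j=0: A[i]=3>B[j]=2 take 2, j++
i=0 j=1: A[i]=3<=B[j]=4 take 3, i++
i=1 j=1: A[i]=5>B[j]=4 take 4, j++
i=1 j=2: A[i]=5<=B[j]=8 take 5, i++
i=2 j=2: A[i]=7<=B[j]=8 take 7, i++
i=3 j=2: A[i]=11>B[j]=8 take 8, j++
i=3 j=3: A[i]=11<=B[j]=11 take 11, i++
i=4 j=3: A[i]=14>B[j]=11 take 11, j++
i=4 j=4: A[i]=14<=B[j]=18 take 14, i++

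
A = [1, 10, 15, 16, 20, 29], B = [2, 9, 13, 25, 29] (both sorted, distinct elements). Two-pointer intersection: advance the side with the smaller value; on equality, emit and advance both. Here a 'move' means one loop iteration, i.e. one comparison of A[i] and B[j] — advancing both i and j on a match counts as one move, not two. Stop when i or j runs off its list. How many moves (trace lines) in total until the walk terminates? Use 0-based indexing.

10 moves

[i=0,j=0] 1<2 → i++
[i=1,j=0] 10>2 → j++
[i=1,j=1] 10>9 → j++
[i=1,j=2] 10<13 → i++
[i=2,j=2] 15>13 → j++
[i=2,j=3] 15<25 → i++
[i=3,j=3] 16<25 → i++
[i=4,j=3] 20<25 → i++
[i=5,j=3] 29>25 → j++
[i=5,j=4] 29==29 emit → i++,j++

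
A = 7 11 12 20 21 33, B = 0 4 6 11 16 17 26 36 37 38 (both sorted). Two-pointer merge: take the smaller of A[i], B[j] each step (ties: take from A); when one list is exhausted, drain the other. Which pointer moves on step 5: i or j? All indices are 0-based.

i

[i=0,j=0] A[i]=7>B[j]=0 take 0 → j++
[i=0,j=1] A[i]=7>B[j]=4 take 4 → j++
[i=0,j=2] A[i]=7>B[j]=6 take 6 → j++
[i=0,j=3] A[i]=7<=B[j]=11 take 7 → i++
[i=1,j=3] A[i]=11<=B[j]=11 take 11 → i++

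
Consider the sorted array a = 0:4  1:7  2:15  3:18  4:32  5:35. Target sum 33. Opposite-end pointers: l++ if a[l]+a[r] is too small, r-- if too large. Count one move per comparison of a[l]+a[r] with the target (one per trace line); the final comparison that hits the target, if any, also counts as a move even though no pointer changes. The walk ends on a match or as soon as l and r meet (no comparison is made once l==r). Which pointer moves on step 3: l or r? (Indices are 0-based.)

[0,5] 4+35=39 >33 → r--
[0,4] 4+32=36 >33 → r--
[0,3] 4+18=22 <33 → l++

l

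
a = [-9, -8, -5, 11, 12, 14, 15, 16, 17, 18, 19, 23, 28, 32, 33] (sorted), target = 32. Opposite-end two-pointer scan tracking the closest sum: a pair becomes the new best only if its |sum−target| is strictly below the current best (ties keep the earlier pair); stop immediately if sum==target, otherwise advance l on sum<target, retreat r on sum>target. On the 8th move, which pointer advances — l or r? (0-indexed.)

l=0 r=14: -9+33=24 d=8 *, l++
l=1 r=14: -8+33=25 d=7 *, l++
l=2 r=14: -5+33=28 d=4 *, l++
l=3 r=14: 11+33=44 d=12, r--
l=3 r=13: 11+32=43 d=11, r--
l=3 r=12: 11+28=39 d=7, r--
l=3 r=11: 11+23=34 d=2 *, r--
l=3 r=10: 11+19=30 d=2, l++

l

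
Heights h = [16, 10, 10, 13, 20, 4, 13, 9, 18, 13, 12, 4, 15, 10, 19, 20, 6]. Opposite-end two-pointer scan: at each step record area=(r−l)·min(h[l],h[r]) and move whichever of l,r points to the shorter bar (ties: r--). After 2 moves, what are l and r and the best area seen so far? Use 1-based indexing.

l=2, r=16, best area=240

l=1 r=17: min(16,6)*16=96 best=96 *, r--
l=1 r=16: min(16,20)*15=240 best=240 *, l++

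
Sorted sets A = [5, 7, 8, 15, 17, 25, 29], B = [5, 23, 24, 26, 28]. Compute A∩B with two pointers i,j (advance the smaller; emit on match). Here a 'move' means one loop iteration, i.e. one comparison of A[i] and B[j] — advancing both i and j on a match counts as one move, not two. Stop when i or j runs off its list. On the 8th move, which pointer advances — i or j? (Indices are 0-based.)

i

i=0 j=0: 5==5 emit, i++,j++
i=1 j=1: 7<23, i++
i=2 j=1: 8<23, i++
i=3 j=1: 15<23, i++
i=4 j=1: 17<23, i++
i=5 j=1: 25>23, j++
i=5 j=2: 25>24, j++
i=5 j=3: 25<26, i++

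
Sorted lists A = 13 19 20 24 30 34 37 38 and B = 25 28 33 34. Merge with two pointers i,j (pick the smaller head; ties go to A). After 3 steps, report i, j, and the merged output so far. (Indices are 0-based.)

i=3, j=0, merged so far=[13, 19, 20]

[i=0,j=0] A[i]=13<=B[j]=25 take 13 → i++
[i=1,j=0] A[i]=19<=B[j]=25 take 19 → i++
[i=2,j=0] A[i]=20<=B[j]=25 take 20 → i++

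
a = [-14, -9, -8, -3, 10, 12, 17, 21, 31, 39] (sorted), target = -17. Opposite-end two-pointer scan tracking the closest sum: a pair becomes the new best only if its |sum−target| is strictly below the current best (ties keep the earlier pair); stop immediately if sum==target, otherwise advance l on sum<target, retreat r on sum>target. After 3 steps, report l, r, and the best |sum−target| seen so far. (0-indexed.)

l=0 r=9: -14+39=25 d=42 *, r--
l=0 r=8: -14+31=17 d=34 *, r--
l=0 r=7: -14+21=7 d=24 *, r--

l=0, r=6, best |Δ|=24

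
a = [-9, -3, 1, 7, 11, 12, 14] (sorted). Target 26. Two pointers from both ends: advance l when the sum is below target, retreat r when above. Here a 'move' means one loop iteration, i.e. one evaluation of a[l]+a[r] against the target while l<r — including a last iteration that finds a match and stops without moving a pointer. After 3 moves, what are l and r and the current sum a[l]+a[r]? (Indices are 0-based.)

[0,6] -9+14=5 <26 → l++
[1,6] -3+14=11 <26 → l++
[2,6] 1+14=15 <26 → l++

l=3, r=6, sum=21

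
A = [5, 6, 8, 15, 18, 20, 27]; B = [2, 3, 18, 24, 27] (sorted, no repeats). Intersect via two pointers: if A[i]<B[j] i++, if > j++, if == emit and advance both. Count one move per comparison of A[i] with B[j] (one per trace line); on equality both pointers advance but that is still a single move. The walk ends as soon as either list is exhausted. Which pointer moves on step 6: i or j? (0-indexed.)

i

[i=0,j=0] 5>2 → j++
[i=0,j=1] 5>3 → j++
[i=0,j=2] 5<18 → i++
[i=1,j=2] 6<18 → i++
[i=2,j=2] 8<18 → i++
[i=3,j=2] 15<18 → i++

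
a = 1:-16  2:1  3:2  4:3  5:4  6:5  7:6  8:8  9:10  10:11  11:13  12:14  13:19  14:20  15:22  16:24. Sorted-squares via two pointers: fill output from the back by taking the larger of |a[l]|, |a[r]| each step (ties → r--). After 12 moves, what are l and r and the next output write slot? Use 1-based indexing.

l=1 r=16: |-16|<=|24| out[16]=576, r--
l=1 r=15: |-16|<=|22| out[15]=484, r--
l=1 r=14: |-16|<=|20| out[14]=400, r--
l=1 r=13: |-16|<=|19| out[13]=361, r--
l=1 r=12: |-16|>|14| out[12]=256, l++
l=2 r=12: |1|<=|14| out[11]=196, r--
l=2 r=11: |1|<=|13| out[10]=169, r--
l=2 r=10: |1|<=|11| out[9]=121, r--
l=2 r=9: |1|<=|10| out[8]=100, r--
l=2 r=8: |1|<=|8| out[7]=64, r--
l=2 r=7: |1|<=|6| out[6]=36, r--
l=2 r=6: |1|<=|5| out[5]=25, r--

l=2, r=5, next write slot=4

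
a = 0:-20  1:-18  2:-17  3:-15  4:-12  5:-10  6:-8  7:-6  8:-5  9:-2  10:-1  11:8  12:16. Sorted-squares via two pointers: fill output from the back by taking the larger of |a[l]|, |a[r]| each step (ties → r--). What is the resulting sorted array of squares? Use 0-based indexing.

[1, 4, 25, 36, 64, 64, 100, 144, 225, 256, 289, 324, 400]

l=0 r=12: |-20|>|16| out[12]=400, l++
l=1 r=12: |-18|>|16| out[11]=324, l++
l=2 r=12: |-17|>|16| out[10]=289, l++
l=3 r=12: |-15|<=|16| out[9]=256, r--
l=3 r=11: |-15|>|8| out[8]=225, l++
l=4 r=11: |-12|>|8| out[7]=144, l++
l=5 r=11: |-10|>|8| out[6]=100, l++
l=6 r=11: |-8|<=|8| out[5]=64, r--
l=6 r=10: |-8|>|-1| out[4]=64, l++
l=7 r=10: |-6|>|-1| out[3]=36, l++
l=8 r=10: |-5|>|-1| out[2]=25, l++
l=9 r=10: |-2|>|-1| out[1]=4, l++
l=10 r=10: |-1|<=|-1| out[0]=1, r--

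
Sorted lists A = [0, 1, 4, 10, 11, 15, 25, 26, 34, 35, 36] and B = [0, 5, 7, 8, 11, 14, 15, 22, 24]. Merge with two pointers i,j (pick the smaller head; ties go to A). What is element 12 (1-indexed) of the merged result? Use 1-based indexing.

merged[12] = 15

i=1 j=1: A[i]=0<=B[j]=0 take 0, i++
i=2 j=1: A[i]=1>B[j]=0 take 0, j++
i=2 j=2: A[i]=1<=B[j]=5 take 1, i++
i=3 j=2: A[i]=4<=B[j]=5 take 4, i++
i=4 j=2: A[i]=10>B[j]=5 take 5, j++
i=4 j=3: A[i]=10>B[j]=7 take 7, j++
i=4 j=4: A[i]=10>B[j]=8 take 8, j++
i=4 j=5: A[i]=10<=B[j]=11 take 10, i++
i=5 j=5: A[i]=11<=B[j]=11 take 11, i++
i=6 j=5: A[i]=15>B[j]=11 take 11, j++
i=6 j=6: A[i]=15>B[j]=14 take 14, j++
i=6 j=7: A[i]=15<=B[j]=15 take 15, i++
i=7 j=7: A[i]=25>B[j]=15 take 15, j++
i=7 j=8: A[i]=25>B[j]=22 take 22, j++
i=7 j=9: A[i]=25>B[j]=24 take 24, j++
i=7 j=10: B done, take A[i]=25, i++
i=8 j=10: B done, take A[i]=26, i++
i=9 j=10: B done, take A[i]=34, i++
i=10 j=10: B done, take A[i]=35, i++
i=11 j=10: B done, take A[i]=36, i++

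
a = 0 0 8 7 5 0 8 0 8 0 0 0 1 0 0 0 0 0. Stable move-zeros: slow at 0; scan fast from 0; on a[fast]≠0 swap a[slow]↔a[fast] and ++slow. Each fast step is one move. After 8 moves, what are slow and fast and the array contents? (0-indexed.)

slow=0 fast=0: a[fast]=0, fast++
slow=0 fast=1: a[fast]=0, fast++
slow=0 fast=2: a[fast]=8≠0 swap→a[0]=8, slow++,fast++
slow=1 fast=3: a[fast]=7≠0 swap→a[1]=7, slow++,fast++
slow=2 fast=4: a[fast]=5≠0 swap→a[2]=5, slow++,fast++
slow=3 fast=5: a[fast]=0, fast++
slow=3 fast=6: a[fast]=8≠0 swap→a[3]=8, slow++,fast++
slow=4 fast=7: a[fast]=0, fast++

slow=4, fast=8, a=[8, 7, 5, 8, 0, 0, 0, 0, 8, 0, 0, 0, 1, 0, 0, 0, 0, 0]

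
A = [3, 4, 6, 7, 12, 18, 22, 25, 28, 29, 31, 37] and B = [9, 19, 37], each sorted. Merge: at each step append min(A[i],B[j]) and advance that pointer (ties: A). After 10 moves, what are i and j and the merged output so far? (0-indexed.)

i=8, j=2, merged so far=[3, 4, 6, 7, 9, 12, 18, 19, 22, 25]

i=0 j=0: A[i]=3<=B[j]=9 take 3, i++
i=1 j=0: A[i]=4<=B[j]=9 take 4, i++
i=2 j=0: A[i]=6<=B[j]=9 take 6, i++
i=3 j=0: A[i]=7<=B[j]=9 take 7, i++
i=4 j=0: A[i]=12>B[j]=9 take 9, j++
i=4 j=1: A[i]=12<=B[j]=19 take 12, i++
i=5 j=1: A[i]=18<=B[j]=19 take 18, i++
i=6 j=1: A[i]=22>B[j]=19 take 19, j++
i=6 j=2: A[i]=22<=B[j]=37 take 22, i++
i=7 j=2: A[i]=25<=B[j]=37 take 25, i++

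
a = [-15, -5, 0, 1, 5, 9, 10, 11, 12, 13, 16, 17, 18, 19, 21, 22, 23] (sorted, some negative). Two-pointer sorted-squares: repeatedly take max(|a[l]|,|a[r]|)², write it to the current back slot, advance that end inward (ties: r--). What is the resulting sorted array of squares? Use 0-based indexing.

[0,16] |-15|<=|23| out[16]=529 → r--
[0,15] |-15|<=|22| out[15]=484 → r--
[0,14] |-15|<=|21| out[14]=441 → r--
[0,13] |-15|<=|19| out[13]=361 → r--
[0,12] |-15|<=|18| out[12]=324 → r--
[0,11] |-15|<=|17| out[11]=289 → r--
[0,10] |-15|<=|16| out[10]=256 → r--
[0,9] |-15|>|13| out[9]=225 → l++
[1,9] |-5|<=|13| out[8]=169 → r--
[1,8] |-5|<=|12| out[7]=144 → r--
[1,7] |-5|<=|11| out[6]=121 → r--
[1,6] |-5|<=|10| out[5]=100 → r--
[1,5] |-5|<=|9| out[4]=81 → r--
[1,4] |-5|<=|5| out[3]=25 → r--
[1,3] |-5|>|1| out[2]=25 → l++
[2,3] |0|<=|1| out[1]=1 → r--
[2,2] |0|<=|0| out[0]=0 → r--

[0, 1, 25, 25, 81, 100, 121, 144, 169, 225, 256, 289, 324, 361, 441, 484, 529]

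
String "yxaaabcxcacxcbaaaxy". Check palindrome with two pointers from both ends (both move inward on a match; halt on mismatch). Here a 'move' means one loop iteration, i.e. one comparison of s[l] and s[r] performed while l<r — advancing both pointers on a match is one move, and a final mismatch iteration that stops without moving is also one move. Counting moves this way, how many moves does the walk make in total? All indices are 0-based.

9 moves

l=0 r=18: 'y'=='y', l++,r--
l=1 r=17: 'x'=='x', l++,r--
l=2 r=16: 'a'=='a', l++,r--
l=3 r=15: 'a'=='a', l++,r--
l=4 r=14: 'a'=='a', l++,r--
l=5 r=13: 'b'=='b', l++,r--
l=6 r=12: 'c'=='c', l++,r--
l=7 r=11: 'x'=='x', l++,r--
l=8 r=10: 'c'=='c', l++,r--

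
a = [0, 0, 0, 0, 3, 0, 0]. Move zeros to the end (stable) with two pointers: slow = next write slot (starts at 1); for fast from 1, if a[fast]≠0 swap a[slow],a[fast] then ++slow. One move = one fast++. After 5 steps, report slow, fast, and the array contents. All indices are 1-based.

slow=2, fast=6, a=[3, 0, 0, 0, 0, 0, 0]

(s=1,f=1) a[fast]=0 → fast++
(s=1,f=2) a[fast]=0 → fast++
(s=1,f=3) a[fast]=0 → fast++
(s=1,f=4) a[fast]=0 → fast++
(s=1,f=5) a[fast]=3≠0 swap→a[1]=3 → slow++,fast++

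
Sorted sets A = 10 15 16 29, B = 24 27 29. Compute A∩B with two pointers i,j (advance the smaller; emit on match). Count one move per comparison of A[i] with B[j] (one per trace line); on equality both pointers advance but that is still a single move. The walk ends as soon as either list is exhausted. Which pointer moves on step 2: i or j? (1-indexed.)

i

i=1 j=1: 10<24, i++
i=2 j=1: 15<24, i++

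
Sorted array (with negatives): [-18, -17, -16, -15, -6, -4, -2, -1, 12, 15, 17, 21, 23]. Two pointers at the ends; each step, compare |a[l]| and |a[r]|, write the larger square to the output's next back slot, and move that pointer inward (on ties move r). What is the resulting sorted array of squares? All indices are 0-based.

[1, 4, 16, 36, 144, 225, 225, 256, 289, 289, 324, 441, 529]

l=0 r=12: |-18|<=|23| out[12]=529, r--
l=0 r=11: |-18|<=|21| out[11]=441, r--
l=0 r=10: |-18|>|17| out[10]=324, l++
l=1 r=10: |-17|<=|17| out[9]=289, r--
l=1 r=9: |-17|>|15| out[8]=289, l++
l=2 r=9: |-16|>|15| out[7]=256, l++
l=3 r=9: |-15|<=|15| out[6]=225, r--
l=3 r=8: |-15|>|12| out[5]=225, l++
l=4 r=8: |-6|<=|12| out[4]=144, r--
l=4 r=7: |-6|>|-1| out[3]=36, l++
l=5 r=7: |-4|>|-1| out[2]=16, l++
l=6 r=7: |-2|>|-1| out[1]=4, l++
l=7 r=7: |-1|<=|-1| out[0]=1, r--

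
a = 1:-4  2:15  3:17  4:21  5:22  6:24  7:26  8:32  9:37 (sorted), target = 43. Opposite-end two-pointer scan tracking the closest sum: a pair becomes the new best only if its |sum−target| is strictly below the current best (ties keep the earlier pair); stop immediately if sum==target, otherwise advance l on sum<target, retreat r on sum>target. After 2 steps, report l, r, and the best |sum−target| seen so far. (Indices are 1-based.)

l=1 r=9: -4+37=33 d=10 *, l++
l=2 r=9: 15+37=52 d=9 *, r--

l=2, r=8, best |Δ|=9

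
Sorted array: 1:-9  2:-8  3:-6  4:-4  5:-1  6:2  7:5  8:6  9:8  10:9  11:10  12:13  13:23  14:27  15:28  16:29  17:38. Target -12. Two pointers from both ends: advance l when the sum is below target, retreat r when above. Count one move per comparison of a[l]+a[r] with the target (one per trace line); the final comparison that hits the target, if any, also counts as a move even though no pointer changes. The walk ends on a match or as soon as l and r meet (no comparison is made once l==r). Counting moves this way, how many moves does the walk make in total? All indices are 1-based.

15 moves

l=1 r=17: -9+38=29 >-12, r--
l=1 r=16: -9+29=20 >-12, r--
l=1 r=15: -9+28=19 >-12, r--
l=1 r=14: -9+27=18 >-12, r--
l=1 r=13: -9+23=14 >-12, r--
l=1 r=12: -9+13=4 >-12, r--
l=1 r=11: -9+10=1 >-12, r--
l=1 r=10: -9+9=0 >-12, r--
l=1 r=9: -9+8=-1 >-12, r--
l=1 r=8: -9+6=-3 >-12, r--
l=1 r=7: -9+5=-4 >-12, r--
l=1 r=6: -9+2=-7 >-12, r--
l=1 r=5: -9+-1=-10 >-12, r--
l=1 r=4: -9+-4=-13 <-12, l++
l=2 r=4: -8+-4=-12, found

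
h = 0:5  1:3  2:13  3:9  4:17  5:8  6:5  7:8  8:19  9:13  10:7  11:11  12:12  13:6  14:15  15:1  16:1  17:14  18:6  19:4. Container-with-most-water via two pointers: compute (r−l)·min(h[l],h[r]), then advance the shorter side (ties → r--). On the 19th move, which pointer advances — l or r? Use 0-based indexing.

l

l=0 r=19: min(5,4)*19=76 best=76 *, r--
l=0 r=18: min(5,6)*18=90 best=90 *, l++
l=1 r=18: min(3,6)*17=51 best=90, l++
l=2 r=18: min(13,6)*16=96 best=96 *, r--
l=2 r=17: min(13,14)*15=195 best=195 *, l++
l=3 r=17: min(9,14)*14=126 best=195, l++
l=4 r=17: min(17,14)*13=182 best=195, r--
l=4 r=16: min(17,1)*12=12 best=195, r--
l=4 r=15: min(17,1)*11=11 best=195, r--
l=4 r=14: min(17,15)*10=150 best=195, r--
l=4 r=13: min(17,6)*9=54 best=195, r--
l=4 r=12: min(17,12)*8=96 best=195, r--
l=4 r=11: min(17,11)*7=77 best=195, r--
l=4 r=10: min(17,7)*6=42 best=195, r--
l=4 r=9: min(17,13)*5=65 best=195, r--
l=4 r=8: min(17,19)*4=68 best=195, l++
l=5 r=8: min(8,19)*3=24 best=195, l++
l=6 r=8: min(5,19)*2=10 best=195, l++
l=7 r=8: min(8,19)*1=8 best=195, l++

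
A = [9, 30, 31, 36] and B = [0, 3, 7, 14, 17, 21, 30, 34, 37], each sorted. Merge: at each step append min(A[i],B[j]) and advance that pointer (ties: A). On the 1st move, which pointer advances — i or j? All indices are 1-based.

j

[i=1,j=1] A[i]=9>B[j]=0 take 0 → j++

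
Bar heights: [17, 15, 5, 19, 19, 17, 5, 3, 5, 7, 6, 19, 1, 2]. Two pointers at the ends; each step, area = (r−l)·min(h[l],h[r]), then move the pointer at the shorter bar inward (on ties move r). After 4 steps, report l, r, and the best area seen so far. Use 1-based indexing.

l=3, r=12, best area=187

l=1 r=14: min(17,2)*13=26 best=26 *, r--
l=1 r=13: min(17,1)*12=12 best=26, r--
l=1 r=12: min(17,19)*11=187 best=187 *, l++
l=2 r=12: min(15,19)*10=150 best=187, l++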